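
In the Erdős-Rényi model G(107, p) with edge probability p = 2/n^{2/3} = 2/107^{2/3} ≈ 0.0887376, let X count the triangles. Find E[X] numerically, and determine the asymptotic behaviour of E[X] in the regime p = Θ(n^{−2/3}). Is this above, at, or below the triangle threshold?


Number of potential triangles: C(107, 3) = 198485.
Each occurs with probability p³ ≈ (0.0887376)³ ≈ 6.98750983e-04.
By linearity: E[X] = C(107, 3)·p³ ≈ 198485 · 6.98750983e-04 ≈ 138.691589.
Since α = 2/3 < 1, p = c/n^{2/3} ≫ 1/n is above the triangle threshold p ~ 1/n. Asymptotically E[X] ~ (c³/6)·n^{3(1−α)} = (2³/6)·n^{1} → ∞; triangles are abundant w.h.p.

E[X] ≈ 138.691589; in regime p = Θ(1/n^{2/3}) E[X] diverges (above the triangle threshold p ~ 1/n).


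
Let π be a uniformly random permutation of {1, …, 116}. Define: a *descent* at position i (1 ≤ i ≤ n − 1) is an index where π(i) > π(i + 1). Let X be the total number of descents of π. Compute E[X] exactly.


Write X = Σ X_I over i = 1, …, 115, with X_I the indicator of one descent.
There are 115 indicators.
For each fixed i, the pair (π(i), π(i+1)) is a uniformly random ordered pair of distinct values from {1, …, 116}; by symmetry P[π(i) > π(i+1)] = 1/2.
By linearity: E[X] = 115 · (1/2) = (116 − 1) · (1/2) = 115/2 ≈ 57.500.

E[X] = 115/2 = 57.500.


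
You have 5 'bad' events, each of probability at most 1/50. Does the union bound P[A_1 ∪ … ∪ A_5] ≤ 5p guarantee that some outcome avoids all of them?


Union bound: P[∪_{i=1}^{5} A_i] ≤ Σ_i P[A_i] ≤ 5·p = 5·(1/50) = 1/10.
Numerically: 1/10 ≈ 0.1000000.
Is 1/10 < 1? YES.
Since P[∪ A_i] ≤ 1/10 < 1, the complement has P[∩ A_i^c] ≥ 1 − 1/10 = 9/10 > 0, so some outcome avoids every A_i.

5·p = 1/10 ≈ 0.1000000; existence CERTIFIED by the union bound.


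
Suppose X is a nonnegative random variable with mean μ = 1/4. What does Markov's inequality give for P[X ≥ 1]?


μ = E[X] = 1/4, a = 1.
Markov: P[X ≥ 1] ≤ μ/a = (1/4)/1 = 1/4.
Numerically: ≈ 0.2500.
(Since a = 1 > μ = 0.2500, the bound 1/4 is < 1 and informative.)

P[X ≥ 1] ≤ 1/4 ≈ 0.2500.


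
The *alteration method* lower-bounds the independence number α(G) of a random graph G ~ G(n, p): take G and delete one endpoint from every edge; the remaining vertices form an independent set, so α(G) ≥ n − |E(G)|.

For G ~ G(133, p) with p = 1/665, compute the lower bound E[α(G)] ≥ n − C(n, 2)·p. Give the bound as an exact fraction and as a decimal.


E[|E(G)|] = C(133, 2)·p = 8778 · (1/665) = 66/5.
E[α(G)] ≥ n − E[|E(G)|] = 133 − 66/5 = 599/5.
Numerically: ≈ 119.80000.
(This is only a lower bound; the true E[α(G)] may be larger.)

E[α(G)] ≥ 599/5 ≈ 119.80000.


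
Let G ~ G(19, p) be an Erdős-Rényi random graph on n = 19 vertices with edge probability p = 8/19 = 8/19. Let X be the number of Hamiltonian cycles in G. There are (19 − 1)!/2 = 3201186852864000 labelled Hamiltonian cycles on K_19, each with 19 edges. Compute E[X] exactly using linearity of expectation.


K_19 has (19 − 1)!/2 = 3201186852864000 labelled Hamiltonian cycles.
For each such Hamiltonian cycle H, let X_H = 1 if all 19 edges of H are present in G. Then P[X_H = 1] = p^{19} = (8/19)^{19} = 144115188075855872/1978419655660313589123979.
By linearity: E[X] = Σ_H E[X_H] = 3201186852864000 · p^{19} = 3201186852864000 · 144115188075855872/1978419655660313589123979 = 461339645366452518590934417408000/1978419655660313589123979.
Numerically: E[X] ≈ 2.33e+08.

E[X] = 3201186852864000 · (8/19)^{19} = 461339645366452518590934417408000/1978419655660313589123979 ≈ 2.33e+08.


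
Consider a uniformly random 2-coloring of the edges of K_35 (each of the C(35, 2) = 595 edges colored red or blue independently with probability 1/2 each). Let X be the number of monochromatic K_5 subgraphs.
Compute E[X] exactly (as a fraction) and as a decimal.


Let X = Σ_S X_S over the C(35, 5) = 324632 subsets S of size 5, where X_S = 1 if the K_5 on S is monochromatic.
For a fixed S, the K_5 on S has C(5, 2) = 10 edges. P[all 10 edges red] = (1/2)^10, and likewise for blue, so P[monochromatic] = 2·(1/2)^10 = 2^{1 − 10} = 1/512.
Summing: E[X] = C(35, 5) · 2^{1 − 10} = 324632 · 1/512 = 40579/64.
Numerically: E[X] ≈ 634.046875.

E[X] = C(35,5)·2^(1−C(5,2)) = 40579/64 ≈ 634.046875.


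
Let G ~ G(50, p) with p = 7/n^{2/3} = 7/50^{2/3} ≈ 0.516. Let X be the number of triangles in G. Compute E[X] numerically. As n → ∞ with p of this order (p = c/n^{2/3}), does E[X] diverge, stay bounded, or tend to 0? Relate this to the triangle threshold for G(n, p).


Number of potential triangles: C(50, 3) = 19600.
Each occurs with probability p³ ≈ (0.516)³ ≈ 1.37200e-01.
By linearity: E[X] = C(50, 3)·p³ ≈ 19600 · 1.37200e-01 ≈ 2689.120.
Since α = 2/3 < 1, p = c/n^{2/3} ≫ 1/n is above the triangle threshold p ~ 1/n. Asymptotically E[X] ~ (c³/6)·n^{3(1−α)} = (7³/6)·n^{1} → ∞; triangles are abundant w.h.p.

E[X] ≈ 2689.120; in regime p = Θ(1/n^{2/3}) E[X] diverges (above the triangle threshold p ~ 1/n).


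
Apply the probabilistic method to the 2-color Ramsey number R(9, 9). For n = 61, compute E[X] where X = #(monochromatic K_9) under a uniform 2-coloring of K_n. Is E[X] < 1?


E[X] = C(61, 9) · 2^{1 − 36} = 17341763505 · 2^{−35} = 17341763505/34359738368.
As a reduced fraction: E[X] = 17341763505/34359738368 ≈ 0.50471.
Is E[X] < 1? YES.
Since E[X] < 1, there exists a 2-coloring of K_{61} with no monochromatic K_9; hence R(9, 9) > 61.

E[X] = 17341763505/34359738368 ≈ 0.50471; E[X] < 1, so R(9, 9) > 61.


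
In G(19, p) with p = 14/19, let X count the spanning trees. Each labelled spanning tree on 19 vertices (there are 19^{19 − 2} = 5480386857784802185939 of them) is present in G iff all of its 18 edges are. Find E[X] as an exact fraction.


K_19 has 19^{19 − 2} = 5480386857784802185939 labelled spanning trees.
For each such spanning tree H, let X_H = 1 if all 18 edges of H are present in G. Then P[X_H = 1] = p^{18} = (14/19)^{18} = 426878854210636742656/104127350297911241532841.
By linearity: E[X] = Σ_H E[X_H] = 5480386857784802185939 · p^{18} = 5480386857784802185939 · 426878854210636742656/104127350297911241532841 = 426878854210636742656/19.
Numerically: E[X] ≈ 2.2467e+19.

E[X] = 5480386857784802185939 · (14/19)^{18} = 426878854210636742656/19 ≈ 2.2467e+19.


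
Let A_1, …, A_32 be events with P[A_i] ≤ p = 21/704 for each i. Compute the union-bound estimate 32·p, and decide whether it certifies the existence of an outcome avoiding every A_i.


Union bound: P[∪_{i=1}^{32} A_i] ≤ Σ_i P[A_i] ≤ 32·p = 32·(21/704) = 21/22.
Numerically: 21/22 ≈ 0.9545.
Is 21/22 < 1? YES.
Since P[∪ A_i] ≤ 21/22 < 1, the complement has P[∩ A_i^c] ≥ 1 − 21/22 = 1/22 > 0, so some outcome avoids every A_i.

32·p = 21/22 ≈ 0.9545; existence CERTIFIED by the union bound.


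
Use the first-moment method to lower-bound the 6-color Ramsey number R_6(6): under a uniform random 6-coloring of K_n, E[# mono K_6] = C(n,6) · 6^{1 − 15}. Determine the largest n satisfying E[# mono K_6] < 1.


We need C(n, 6) · 6^{1 − 15} < 1, i.e. C(n, 6) < 6^{15 − 1} = 78364164096.
Check values of n near the boundary:
  n = 195: C(195, 6) = 70656049360; 70656049360 < 78364164096? YES
  n = 196: C(196, 6) = 72887293024; 72887293024 < 78364164096? YES
  n = 197: C(197, 6) = 75176946208; 75176946208 < 78364164096? YES
  n = 198: C(198, 6) = 77526225777; 77526225777 < 78364164096? YES
  n = 199: C(199, 6) = 79936367511; 79936367511 < 78364164096? NO
The largest n with C(n, 6) < 78364164096 is n = 198 (where E[X] = 25842075259/26121388032 ≈ 0.989307). Hence R_6(6) > 198, i.e. R_6(6) ≥ 199.

Largest n = 198; hence R_6(6) > 198.


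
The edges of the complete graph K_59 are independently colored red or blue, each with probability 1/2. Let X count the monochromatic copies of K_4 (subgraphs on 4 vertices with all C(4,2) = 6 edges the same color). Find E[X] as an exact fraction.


Let X = Σ_S X_S over the C(59, 4) = 455126 subsets S of size 4, where X_S = 1 if the K_4 on S is monochromatic.
For a fixed S, the K_4 on S has C(4, 2) = 6 edges. P[all 6 edges red] = (1/2)^6, and likewise for blue, so P[monochromatic] = 2·(1/2)^6 = 2^{1 − 6} = 1/32.
By linearity of expectation: E[X] = C(59, 4) · 2^{1 − 6} = 455126 · 1/32 = 227563/16.
Numerically: E[X] ≈ 14222.688.

E[X] = C(59,4)·2^(1−C(4,2)) = 227563/16 ≈ 14222.688.


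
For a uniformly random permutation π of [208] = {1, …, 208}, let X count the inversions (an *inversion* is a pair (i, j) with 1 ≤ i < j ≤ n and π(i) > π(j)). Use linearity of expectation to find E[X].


Write X = Σ X_I over the C(208, 2) = 21528 pairs i < j, with X_I the indicator of one inversion.
There are 21528 indicators.
For each fixed pair i < j, the values π(i) and π(j) are two distinct elements of {1, …, 208} in uniformly random order; by symmetry P[π(i) > π(j)] = 1/2.
By linearity: E[X] = 21528 · (1/2) = C(208, 2) · (1/2) = 21528/2 = 10764 ≈ 10764.0000.

E[X] = 10764 = 10764.0000.


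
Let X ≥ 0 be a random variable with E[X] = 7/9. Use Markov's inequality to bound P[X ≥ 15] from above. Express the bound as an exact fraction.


μ = E[X] = 7/9, a = 15.
Markov: P[X ≥ 15] ≤ μ/a = (7/9)/15 = 7/135.
Numerically: ≈ 0.052.
(Since a = 15 > μ = 0.778, the bound 7/135 is < 1 and informative.)

P[X ≥ 15] ≤ 7/135 ≈ 0.052.


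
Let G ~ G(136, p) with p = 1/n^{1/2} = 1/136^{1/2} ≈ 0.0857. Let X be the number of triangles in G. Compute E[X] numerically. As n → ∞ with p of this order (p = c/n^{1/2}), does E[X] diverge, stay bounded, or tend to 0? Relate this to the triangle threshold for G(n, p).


Number of potential triangles: C(136, 3) = 410040.
Each occurs with probability p³ ≈ (0.0857)³ ≈ 6.30510e-04.
By linearity: E[X] = C(136, 3)·p³ ≈ 410040 · 6.30510e-04 ≈ 258.534.
Since α = 1/2 < 1, p = c/n^{1/2} ≫ 1/n is above the triangle threshold p ~ 1/n. Asymptotically E[X] ~ (c³/6)·n^{3(1−α)} = (1³/6)·n^{1.5} → ∞; triangles are abundant w.h.p.

E[X] ≈ 258.534; in regime p = Θ(1/n^{1/2}) E[X] diverges (above the triangle threshold p ~ 1/n).


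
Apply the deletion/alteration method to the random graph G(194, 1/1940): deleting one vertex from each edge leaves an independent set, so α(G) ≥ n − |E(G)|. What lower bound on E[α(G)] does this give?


E[|E(G)|] = C(194, 2)·p = 18721 · (1/1940) = 193/20.
E[α(G)] ≥ n − E[|E(G)|] = 194 − 193/20 = 3687/20.
Numerically: ≈ 184.350000.
(This is only a lower bound; the true E[α(G)] may be larger.)

E[α(G)] ≥ 3687/20 ≈ 184.350000.


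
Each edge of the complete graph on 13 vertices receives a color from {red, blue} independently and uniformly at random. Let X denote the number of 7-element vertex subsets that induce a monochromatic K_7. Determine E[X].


Let X = Σ_S X_S over the C(13, 7) = 1716 subsets S of size 7, where X_S = 1 if the K_7 on S is monochromatic.
For a fixed S, the K_7 on S has C(7, 2) = 21 edges. P[all 21 edges red] = (1/2)^21, and likewise for blue, so P[monochromatic] = 2·(1/2)^21 = 2^{1 − 21} = 1/1048576.
Summing: E[X] = C(13, 7) · 2^{1 − 21} = 1716 · 1/1048576 = 429/262144.
Numerically: E[X] ≈ 0.0016.

E[X] = C(13,7)·2^(1−C(7,2)) = 429/262144 ≈ 0.0016.


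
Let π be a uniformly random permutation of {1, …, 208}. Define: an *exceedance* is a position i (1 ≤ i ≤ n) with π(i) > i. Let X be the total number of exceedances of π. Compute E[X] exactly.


Write X = Σ_{i=1}^{208} X_i, where X_i = 1_{π(i) > i}.
For each fixed i, π(i) is uniform over {1, …, 208} (marginal of a uniform permutation), so P[π(i) > i] = (n − i)/n. Summing: Σ_{i=1}^{208} (n − i)/n = (0 + 1 + … + 207)/208 = 208(208 − 1)/(2·208) = (208 − 1)/2.
Hence E[X] = Σ_{i=1}^{208} (208 − i)/208 = 207/2 ≈ 103.50000.

E[X] = 207/2 = 103.50000.


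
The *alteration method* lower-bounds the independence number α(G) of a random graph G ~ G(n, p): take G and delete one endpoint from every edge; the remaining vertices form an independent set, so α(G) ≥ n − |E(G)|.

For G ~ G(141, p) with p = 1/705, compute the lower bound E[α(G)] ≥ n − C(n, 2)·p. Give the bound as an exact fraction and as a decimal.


E[|E(G)|] = C(141, 2)·p = 9870 · (1/705) = 14.
E[α(G)] ≥ n − E[|E(G)|] = 141 − 14 = 127.
Numerically: ≈ 127.000.
(This is only a lower bound; the true E[α(G)] may be larger.)

E[α(G)] ≥ 127 ≈ 127.000.


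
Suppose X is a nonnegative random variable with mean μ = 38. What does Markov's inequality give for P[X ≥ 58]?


μ = E[X] = 38, a = 58.
Markov: P[X ≥ 58] ≤ μ/a = (38)/58 = 19/29.
Numerically: ≈ 0.6552.
(Since a = 58 > μ = 38.0000, the bound 19/29 is < 1 and informative.)

P[X ≥ 58] ≤ 19/29 ≈ 0.6552.


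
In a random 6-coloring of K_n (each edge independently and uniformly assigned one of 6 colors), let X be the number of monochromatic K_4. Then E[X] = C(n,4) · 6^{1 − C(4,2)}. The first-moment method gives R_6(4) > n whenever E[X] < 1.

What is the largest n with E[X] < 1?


We need C(n, 4) · 6^{1 − 6} < 1, i.e. C(n, 4) < 6^{6 − 1} = 7776.
Check values of n near the boundary:
  n = 19: C(19, 4) = 3876; 3876 < 7776? YES
  n = 20: C(20, 4) = 4845; 4845 < 7776? YES
  n = 21: C(21, 4) = 5985; 5985 < 7776? YES
  n = 22: C(22, 4) = 7315; 7315 < 7776? YES
  n = 23: C(23, 4) = 8855; 8855 < 7776? NO
  n = 24: C(24, 4) = 10626; 10626 < 7776? NO
The largest n with C(n, 4) < 7776 is n = 22 (where E[X] = 7315/7776 ≈ 0.9407150). Hence R_6(4) > 22, i.e. R_6(4) ≥ 23.

Largest n = 22; hence R_6(4) > 22.


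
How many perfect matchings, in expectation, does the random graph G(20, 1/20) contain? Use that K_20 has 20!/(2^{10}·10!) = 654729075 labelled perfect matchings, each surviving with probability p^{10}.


K_20 has 20!/(2^{10}·10!) = 654729075 labelled perfect matchings.
For each such perfect matching H, let X_H = 1 if all 10 edges of H are present in G. Then P[X_H = 1] = p^{10} = (1/20)^{10} = 1/10240000000000.
By linearity of expectation: E[X] = Σ_H E[X_H] = 654729075 · p^{10} = 654729075 · 1/10240000000000 = 26189163/409600000000.
Numerically: E[X] ≈ 6.39e-05.

E[X] = 654729075 · (1/20)^{10} = 26189163/409600000000 ≈ 6.39e-05.


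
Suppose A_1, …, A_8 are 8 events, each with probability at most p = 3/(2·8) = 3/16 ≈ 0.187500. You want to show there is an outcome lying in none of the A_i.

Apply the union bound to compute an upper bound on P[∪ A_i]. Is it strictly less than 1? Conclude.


Union bound: P[∪_{i=1}^{8} A_i] ≤ Σ_i P[A_i] ≤ 8·p = 8·(3/16) = 3/2.
Numerically: 3/2 ≈ 1.500000.
Is 3/2 < 1? NO.
Since the bound 3/2 is ≥ 1, the union bound is uninformative here; it does NOT by itself certify existence.

8·p = 3/2 ≈ 1.500000; existence NOT certified by the union bound.


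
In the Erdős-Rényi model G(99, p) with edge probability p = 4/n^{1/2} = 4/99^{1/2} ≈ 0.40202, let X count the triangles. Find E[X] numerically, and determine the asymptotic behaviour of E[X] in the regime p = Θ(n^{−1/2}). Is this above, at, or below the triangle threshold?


Number of potential triangles: C(99, 3) = 156849.
Each occurs with probability p³ ≈ (0.40202)³ ≈ 6.4972142e-02.
By linearity: E[X] = C(99, 3)·p³ ≈ 156849 · 6.4972142e-02 ≈ 10190.81544.
Since α = 1/2 < 1, p = c/n^{1/2} ≫ 1/n is above the triangle threshold p ~ 1/n. Asymptotically E[X] ~ (c³/6)·n^{3(1−α)} = (4³/6)·n^{1.5} → ∞; triangles are abundant w.h.p.

E[X] ≈ 10190.81544; in regime p = Θ(1/n^{1/2}) E[X] diverges (above the triangle threshold p ~ 1/n).


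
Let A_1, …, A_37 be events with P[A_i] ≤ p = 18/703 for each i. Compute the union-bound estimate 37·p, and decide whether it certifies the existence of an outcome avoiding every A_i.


Union bound: P[∪_{i=1}^{37} A_i] ≤ Σ_i P[A_i] ≤ 37·p = 37·(18/703) = 18/19.
Numerically: 18/19 ≈ 0.9473684.
Is 18/19 < 1? YES.
Since P[∪ A_i] ≤ 18/19 < 1, the complement has P[∩ A_i^c] ≥ 1 − 18/19 = 1/19 > 0, so some outcome avoids every A_i.

37·p = 18/19 ≈ 0.9473684; existence CERTIFIED by the union bound.


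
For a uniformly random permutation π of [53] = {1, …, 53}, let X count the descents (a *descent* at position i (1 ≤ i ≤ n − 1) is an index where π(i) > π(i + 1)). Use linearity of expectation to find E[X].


Write X = Σ X_I over i = 1, …, 52, with X_I the indicator of one descent.
There are 52 indicators.
For each fixed i, the pair (π(i), π(i+1)) is a uniformly random ordered pair of distinct values from {1, …, 53}; by symmetry P[π(i) > π(i+1)] = 1/2.
By linearity: E[X] = 52 · (1/2) = (53 − 1) · (1/2) = 26 ≈ 26.00000.

E[X] = 26 = 26.00000.


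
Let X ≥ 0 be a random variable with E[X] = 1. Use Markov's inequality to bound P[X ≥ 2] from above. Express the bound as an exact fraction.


μ = E[X] = 1, a = 2.
Markov: P[X ≥ 2] ≤ μ/a = (1)/2 = 1/2.
Numerically: ≈ 0.500000.
(Since a = 2 > μ = 1.000000, the bound 1/2 is < 1 and informative.)

P[X ≥ 2] ≤ 1/2 ≈ 0.500000.


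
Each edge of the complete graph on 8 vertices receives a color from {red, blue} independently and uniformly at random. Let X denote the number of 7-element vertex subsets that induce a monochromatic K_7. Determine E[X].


Let X = Σ_S X_S over the C(8, 7) = 8 subsets S of size 7, where X_S = 1 if the K_7 on S is monochromatic.
For a fixed S, the K_7 on S has C(7, 2) = 21 edges. P[all 21 edges red] = (1/2)^21, and likewise for blue, so P[monochromatic] = 2·(1/2)^21 = 2^{1 − 21} = 1/1048576.
Summing: E[X] = C(8, 7) · 2^{1 − 21} = 8 · 1/1048576 = 1/131072.
Numerically: E[X] ≈ 0.000.

E[X] = C(8,7)·2^(1−C(7,2)) = 1/131072 ≈ 0.000.


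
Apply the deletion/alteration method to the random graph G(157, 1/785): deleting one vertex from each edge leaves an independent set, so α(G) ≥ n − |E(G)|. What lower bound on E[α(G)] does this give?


E[|E(G)|] = C(157, 2)·p = 12246 · (1/785) = 78/5.
E[α(G)] ≥ n − E[|E(G)|] = 157 − 78/5 = 707/5.
Numerically: ≈ 141.40000.
(This is only a lower bound; the true E[α(G)] may be larger.)

E[α(G)] ≥ 707/5 ≈ 141.40000.


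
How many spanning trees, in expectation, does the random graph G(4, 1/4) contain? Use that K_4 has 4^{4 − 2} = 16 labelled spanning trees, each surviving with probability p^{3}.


K_4 has 4^{4 − 2} = 16 labelled spanning trees.
For each such spanning tree H, let X_H = 1 if all 3 edges of H are present in G. Then P[X_H = 1] = p^{3} = (1/4)^{3} = 1/64.
By linearity of expectation: E[X] = Σ_H E[X_H] = 16 · p^{3} = 16 · 1/64 = 1/4.
Numerically: E[X] ≈ 0.25.

E[X] = 16 · (1/4)^{3} = 1/4 ≈ 0.25.


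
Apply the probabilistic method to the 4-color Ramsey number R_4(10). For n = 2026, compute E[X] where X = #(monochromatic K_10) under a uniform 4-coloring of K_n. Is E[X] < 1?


E[X] = C(2026, 10) · 4^{1 − 45} = 314029205130126398094885285 · 4^{−44} = 314029205130126398094885285/309485009821345068724781056.
As a reduced fraction: E[X] = 314029205130126398094885285/309485009821345068724781056 ≈ 1.0146831.
Is E[X] < 1? NO.
Since E[X] ≥ 1, the first-moment bound is inconclusive at n = 2026; it does NOT by itself certify R_4(10) > 2026.

E[X] = 314029205130126398094885285/309485009821345068724781056 ≈ 1.0146831; E[X] ≥ 1; first-moment method inconclusive here.


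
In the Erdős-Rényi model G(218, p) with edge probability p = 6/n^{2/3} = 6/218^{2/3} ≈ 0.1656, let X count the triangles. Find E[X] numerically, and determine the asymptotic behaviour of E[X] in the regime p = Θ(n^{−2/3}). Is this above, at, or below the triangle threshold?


Number of potential triangles: C(218, 3) = 1703016.
Each occurs with probability p³ ≈ (0.1656)³ ≈ 4.545072e-03.
By linearity: E[X] = C(218, 3)·p³ ≈ 1703016 · 4.545072e-03 ≈ 7740.3303.
Since α = 2/3 < 1, p = c/n^{2/3} ≫ 1/n is above the triangle threshold p ~ 1/n. Asymptotically E[X] ~ (c³/6)·n^{3(1−α)} = (6³/6)·n^{1} → ∞; triangles are abundant w.h.p.

E[X] ≈ 7740.3303; in regime p = Θ(1/n^{2/3}) E[X] diverges (above the triangle threshold p ~ 1/n).


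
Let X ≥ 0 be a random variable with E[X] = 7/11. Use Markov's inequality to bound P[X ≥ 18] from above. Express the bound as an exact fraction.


μ = E[X] = 7/11, a = 18.
Markov: P[X ≥ 18] ≤ μ/a = (7/11)/18 = 7/198.
Numerically: ≈ 0.0354.
(Since a = 18 > μ = 0.6364, the bound 7/198 is < 1 and informative.)

P[X ≥ 18] ≤ 7/198 ≈ 0.0354.


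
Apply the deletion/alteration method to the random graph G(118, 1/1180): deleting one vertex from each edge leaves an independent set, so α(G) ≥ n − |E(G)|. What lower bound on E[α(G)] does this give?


E[|E(G)|] = C(118, 2)·p = 6903 · (1/1180) = 117/20.
E[α(G)] ≥ n − E[|E(G)|] = 118 − 117/20 = 2243/20.
Numerically: ≈ 112.150000.
(This is only a lower bound; the true E[α(G)] may be larger.)

E[α(G)] ≥ 2243/20 ≈ 112.150000.


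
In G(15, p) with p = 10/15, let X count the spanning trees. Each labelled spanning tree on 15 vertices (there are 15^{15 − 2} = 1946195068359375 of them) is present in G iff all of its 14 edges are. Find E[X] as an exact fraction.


K_15 has 15^{15 − 2} = 1946195068359375 labelled spanning trees.
For each such spanning tree H, let X_H = 1 if all 14 edges of H are present in G. Then P[X_H = 1] = p^{14} = (2/3)^{14} = 16384/4782969.
By linearity of expectation: E[X] = Σ_H E[X_H] = 1946195068359375 · p^{14} = 1946195068359375 · 16384/4782969 = 20000000000000/3.
Numerically: E[X] ≈ 6.667e+12.

E[X] = 1946195068359375 · (2/3)^{14} = 20000000000000/3 ≈ 6.667e+12.


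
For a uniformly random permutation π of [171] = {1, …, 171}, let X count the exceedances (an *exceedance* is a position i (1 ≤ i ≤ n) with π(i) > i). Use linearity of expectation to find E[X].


Write X = Σ_{i=1}^{171} X_i, where X_i = 1_{π(i) > i}.
For each fixed i, π(i) is uniform over {1, …, 171} (marginal of a uniform permutation), so P[π(i) > i] = (n − i)/n. Summing: Σ_{i=1}^{171} (n − i)/n = (0 + 1 + … + 170)/171 = 171(171 − 1)/(2·171) = (171 − 1)/2.
Hence E[X] = Σ_{i=1}^{171} (171 − i)/171 = 85 ≈ 85.00000.

E[X] = 85 = 85.00000.


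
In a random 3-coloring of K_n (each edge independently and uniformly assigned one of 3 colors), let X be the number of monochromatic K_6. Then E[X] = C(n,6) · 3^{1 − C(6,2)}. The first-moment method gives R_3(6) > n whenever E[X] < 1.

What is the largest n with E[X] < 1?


We need C(n, 6) · 3^{1 − 15} < 1, i.e. C(n, 6) < 3^{15 − 1} = 4782969.
Check values of n near the boundary:
  n = 36: C(36, 6) = 1947792; 1947792 < 4782969? YES
  n = 37: C(37, 6) = 2324784; 2324784 < 4782969? YES
  n = 38: C(38, 6) = 2760681; 2760681 < 4782969? YES
  n = 39: C(39, 6) = 3262623; 3262623 < 4782969? YES
  n = 40: C(40, 6) = 3838380; 3838380 < 4782969? YES
  n = 41: C(41, 6) = 4496388; 4496388 < 4782969? YES
  n = 42: C(42, 6) = 5245786; 5245786 < 4782969? NO
  n = 43: C(43, 6) = 6096454; 6096454 < 4782969? NO
The largest n with C(n, 6) < 4782969 is n = 41 (where E[X] = 1498796/1594323 ≈ 0.94008). Hence R_3(6) > 41, i.e. R_3(6) ≥ 42.

Largest n = 41; hence R_3(6) > 41.


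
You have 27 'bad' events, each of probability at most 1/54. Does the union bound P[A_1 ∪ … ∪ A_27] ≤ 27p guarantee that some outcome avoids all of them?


Union bound: P[∪_{i=1}^{27} A_i] ≤ Σ_i P[A_i] ≤ 27·p = 27·(1/54) = 1/2.
Numerically: 1/2 ≈ 0.5000.
Is 1/2 < 1? YES.
Since P[∪ A_i] ≤ 1/2 < 1, the complement has P[∩ A_i^c] ≥ 1 − 1/2 = 1/2 > 0, so some outcome avoids every A_i.

27·p = 1/2 ≈ 0.5000; existence CERTIFIED by the union bound.


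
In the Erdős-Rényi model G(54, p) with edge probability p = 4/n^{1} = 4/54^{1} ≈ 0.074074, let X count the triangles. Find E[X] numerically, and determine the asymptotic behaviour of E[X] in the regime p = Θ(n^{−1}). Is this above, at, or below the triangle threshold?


Number of potential triangles: C(54, 3) = 24804.
Each occurs with probability p³ ≈ (0.074074)³ ≈ 4.0644211e-04.
By linearity: E[X] = C(54, 3)·p³ ≈ 24804 · 4.0644211e-04 ≈ 10.08139.
Here α = 1, so p = 4/n is exactly at the triangle threshold p ~ 1/n. Asymptotically E[X] → c³/6 = 4³/6 = 32/3 ≈ 10.66667, a bounded constant. In this regime the triangle count is asymptotically Poisson(c³/6).

E[X] ≈ 10.08139; in regime p = Θ(1/n^{1}) E[X] stays bounded (at the triangle threshold p ~ 1/n).


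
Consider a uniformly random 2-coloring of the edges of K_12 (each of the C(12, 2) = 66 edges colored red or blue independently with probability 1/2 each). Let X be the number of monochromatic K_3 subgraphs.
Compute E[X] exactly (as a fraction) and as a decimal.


Let X = Σ_S X_S over the C(12, 3) = 220 subsets S of size 3, where X_S = 1 if the K_3 on S is monochromatic.
For a fixed S, the K_3 on S has C(3, 2) = 3 edges. P[all 3 edges red] = (1/2)^3, and likewise for blue, so P[monochromatic] = 2·(1/2)^3 = 2^{1 − 3} = 1/4.
By linearity of expectation: E[X] = C(12, 3) · 2^{1 − 3} = 220 · 1/4 = 55.
Numerically: E[X] ≈ 55.000.

E[X] = C(12,3)·2^(1−C(3,2)) = 55 ≈ 55.000.


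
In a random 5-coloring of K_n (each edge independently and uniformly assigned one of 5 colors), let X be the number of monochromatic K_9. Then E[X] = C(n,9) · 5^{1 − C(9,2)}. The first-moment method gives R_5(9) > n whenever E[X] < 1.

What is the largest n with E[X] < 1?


We need C(n, 9) · 5^{1 − 36} < 1, i.e. C(n, 9) < 5^{36 − 1} = 2910383045673370361328125.
Check values of n near the boundary:
  n = 2165: C(2165, 9) = 2832220612024886803272630; 2832220612024886803272630 < 2910383045673370361328125? YES
  n = 2166: C(2166, 9) = 2844037944203015677277940; 2844037944203015677277940 < 2910383045673370361328125? YES
  n = 2167: C(2167, 9) = 2855899084841489792706810; 2855899084841489792706810 < 2910383045673370361328125? YES
  n = 2168: C(2168, 9) = 2867804175977929537095120; 2867804175977929537095120 < 2910383045673370361328125? YES
  n = 2169: C(2169, 9) = 2879753360044504243499683; 2879753360044504243499683 < 2910383045673370361328125? YES
  n = 2170: C(2170, 9) = 2891746779868845075610510; 2891746779868845075610510 < 2910383045673370361328125? YES
  n = 2171: C(2171, 9) = 2903784578674959601827205; 2903784578674959601827205 < 2910383045673370361328125? YES
  n = 2172: C(2172, 9) = 2915866900084148060642020; 2915866900084148060642020 < 2910383045673370361328125? NO
The largest n with C(n, 9) < 2910383045673370361328125 is n = 2171 (where E[X] = 580756915734991920365441/582076609134674072265625 ≈ 0.99773). Hence R_5(9) > 2171, i.e. R_5(9) ≥ 2172.

Largest n = 2171; hence R_5(9) > 2171.


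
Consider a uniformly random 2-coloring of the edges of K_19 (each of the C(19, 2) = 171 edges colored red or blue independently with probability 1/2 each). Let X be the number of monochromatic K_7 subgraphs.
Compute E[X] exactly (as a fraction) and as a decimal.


Let X = Σ_S X_S over the C(19, 7) = 50388 subsets S of size 7, where X_S = 1 if the K_7 on S is monochromatic.
For a fixed S, the K_7 on S has C(7, 2) = 21 edges. P[all 21 edges red] = (1/2)^21, and likewise for blue, so P[monochromatic] = 2·(1/2)^21 = 2^{1 − 21} = 1/1048576.
By linearity: E[X] = C(19, 7) · 2^{1 − 21} = 50388 · 1/1048576 = 12597/262144.
Numerically: E[X] ≈ 0.0481.

E[X] = C(19,7)·2^(1−C(7,2)) = 12597/262144 ≈ 0.0481.


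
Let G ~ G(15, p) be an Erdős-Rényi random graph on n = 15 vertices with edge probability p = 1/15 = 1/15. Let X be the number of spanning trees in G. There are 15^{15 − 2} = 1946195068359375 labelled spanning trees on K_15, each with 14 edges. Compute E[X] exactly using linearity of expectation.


K_15 has 15^{15 − 2} = 1946195068359375 labelled spanning trees.
For each such spanning tree H, let X_H = 1 if all 14 edges of H are present in G. Then P[X_H = 1] = p^{14} = (1/15)^{14} = 1/29192926025390625.
Summing the indicators: E[X] = Σ_H E[X_H] = 1946195068359375 · p^{14} = 1946195068359375 · 1/29192926025390625 = 1/15.
Numerically: E[X] ≈ 0.06667.

E[X] = 1946195068359375 · (1/15)^{14} = 1/15 ≈ 0.06667.


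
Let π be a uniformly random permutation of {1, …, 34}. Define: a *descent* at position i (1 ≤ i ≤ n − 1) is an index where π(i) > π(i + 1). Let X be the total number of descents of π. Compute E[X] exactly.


Write X = Σ X_I over i = 1, …, 33, with X_I the indicator of one descent.
There are 33 indicators.
For each fixed i, the pair (π(i), π(i+1)) is a uniformly random ordered pair of distinct values from {1, …, 34}; by symmetry P[π(i) > π(i+1)] = 1/2.
By linearity: E[X] = 33 · (1/2) = (34 − 1) · (1/2) = 33/2 ≈ 16.50000.

E[X] = 33/2 = 16.50000.


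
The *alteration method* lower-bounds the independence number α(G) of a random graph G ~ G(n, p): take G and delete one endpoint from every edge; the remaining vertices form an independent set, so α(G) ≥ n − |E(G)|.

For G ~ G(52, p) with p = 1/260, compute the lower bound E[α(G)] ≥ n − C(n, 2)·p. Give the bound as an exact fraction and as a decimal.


E[|E(G)|] = C(52, 2)·p = 1326 · (1/260) = 51/10.
E[α(G)] ≥ n − E[|E(G)|] = 52 − 51/10 = 469/10.
Numerically: ≈ 46.90000.
(This is only a lower bound; the true E[α(G)] may be larger.)

E[α(G)] ≥ 469/10 ≈ 46.90000.


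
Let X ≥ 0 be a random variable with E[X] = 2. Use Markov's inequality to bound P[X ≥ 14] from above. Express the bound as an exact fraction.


μ = E[X] = 2, a = 14.
Markov: P[X ≥ 14] ≤ μ/a = (2)/14 = 1/7.
Numerically: ≈ 0.142857.
(Since a = 14 > μ = 2.000000, the bound 1/7 is < 1 and informative.)

P[X ≥ 14] ≤ 1/7 ≈ 0.142857.


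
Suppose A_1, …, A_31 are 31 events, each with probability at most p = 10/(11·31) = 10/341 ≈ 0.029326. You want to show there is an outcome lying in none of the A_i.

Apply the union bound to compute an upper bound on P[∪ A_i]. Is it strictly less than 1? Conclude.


Union bound: P[∪_{i=1}^{31} A_i] ≤ Σ_i P[A_i] ≤ 31·p = 31·(10/341) = 10/11.
Numerically: 10/11 ≈ 0.909091.
Is 10/11 < 1? YES.
Since P[∪ A_i] ≤ 10/11 < 1, the complement has P[∩ A_i^c] ≥ 1 − 10/11 = 1/11 > 0, so some outcome avoids every A_i.

31·p = 10/11 ≈ 0.909091; existence CERTIFIED by the union bound.


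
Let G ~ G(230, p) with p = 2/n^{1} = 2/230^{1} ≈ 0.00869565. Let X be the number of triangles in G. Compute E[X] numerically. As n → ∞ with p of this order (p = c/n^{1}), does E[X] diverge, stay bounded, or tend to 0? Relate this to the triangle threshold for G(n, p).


Number of potential triangles: C(230, 3) = 2001460.
Each occurs with probability p³ ≈ (0.00869565)³ ≈ 6.57516232e-07.
By linearity: E[X] = C(230, 3)·p³ ≈ 2001460 · 6.57516232e-07 ≈ 1.315992.
Here α = 1, so p = 2/n is exactly at the triangle threshold p ~ 1/n. Asymptotically E[X] → c³/6 = 2³/6 = 4/3 ≈ 1.333333, a bounded constant. In this regime the triangle count is asymptotically Poisson(c³/6).

E[X] ≈ 1.315992; in regime p = Θ(1/n^{1}) E[X] stays bounded (at the triangle threshold p ~ 1/n).


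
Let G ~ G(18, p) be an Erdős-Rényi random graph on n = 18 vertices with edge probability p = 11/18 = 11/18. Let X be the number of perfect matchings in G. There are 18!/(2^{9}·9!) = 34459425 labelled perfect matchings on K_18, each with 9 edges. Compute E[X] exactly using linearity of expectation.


K_18 has 18!/(2^{9}·9!) = 34459425 labelled perfect matchings.
For each such perfect matching H, let X_H = 1 if all 9 edges of H are present in G. Then P[X_H = 1] = p^{9} = (11/18)^{9} = 2357947691/198359290368.
By linearity of expectation: E[X] = Σ_H E[X_H] = 34459425 · p^{9} = 34459425 · 2357947691/198359290368 = 1003129896443675/2448880128.
Numerically: E[X] ≈ 4.0963e+05.

E[X] = 34459425 · (11/18)^{9} = 1003129896443675/2448880128 ≈ 4.0963e+05.


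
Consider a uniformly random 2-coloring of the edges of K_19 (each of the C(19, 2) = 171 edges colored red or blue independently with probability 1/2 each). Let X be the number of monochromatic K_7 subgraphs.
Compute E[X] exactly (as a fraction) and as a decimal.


Let X = Σ_S X_S over the C(19, 7) = 50388 subsets S of size 7, where X_S = 1 if the K_7 on S is monochromatic.
For a fixed S, the K_7 on S has C(7, 2) = 21 edges. P[all 21 edges red] = (1/2)^21, and likewise for blue, so P[monochromatic] = 2·(1/2)^21 = 2^{1 − 21} = 1/1048576.
By linearity of expectation: E[X] = C(19, 7) · 2^{1 − 21} = 50388 · 1/1048576 = 12597/262144.
Numerically: E[X] ≈ 0.04805.

E[X] = C(19,7)·2^(1−C(7,2)) = 12597/262144 ≈ 0.04805.


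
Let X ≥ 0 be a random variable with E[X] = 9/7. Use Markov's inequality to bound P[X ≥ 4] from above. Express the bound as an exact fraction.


μ = E[X] = 9/7, a = 4.
Markov: P[X ≥ 4] ≤ μ/a = (9/7)/4 = 9/28.
Numerically: ≈ 0.321.
(Since a = 4 > μ = 1.286, the bound 9/28 is < 1 and informative.)

P[X ≥ 4] ≤ 9/28 ≈ 0.321.


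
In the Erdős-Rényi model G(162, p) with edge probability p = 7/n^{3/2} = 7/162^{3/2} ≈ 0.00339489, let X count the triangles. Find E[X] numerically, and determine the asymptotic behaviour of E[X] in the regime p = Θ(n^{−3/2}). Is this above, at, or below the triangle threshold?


Number of potential triangles: C(162, 3) = 695520.
Each occurs with probability p³ ≈ (0.00339489)³ ≈ 3.91270004e-08.
By linearity: E[X] = C(162, 3)·p³ ≈ 695520 · 3.91270004e-08 ≈ 0.027214.
Since α = 3/2 > 1, p = c/n^{3/2} = o(1/n) is below the triangle threshold p ~ 1/n. Asymptotically E[X] ~ (c³/6)·n^{3(1−α)} = (7³/6)·n^{-1.5} → 0, so by Markov's inequality G has no triangles w.h.p.

E[X] ≈ 0.027214; in regime p = Θ(1/n^{3/2}) E[X] tends to 0 (below the triangle threshold p ~ 1/n).


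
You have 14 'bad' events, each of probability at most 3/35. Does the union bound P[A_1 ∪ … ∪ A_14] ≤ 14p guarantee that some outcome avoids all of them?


Union bound: P[∪_{i=1}^{14} A_i] ≤ Σ_i P[A_i] ≤ 14·p = 14·(3/35) = 6/5.
Numerically: 6/5 ≈ 1.200000.
Is 6/5 < 1? NO.
Since the bound 6/5 is ≥ 1, the union bound is uninformative here; it does NOT by itself certify existence.

14·p = 6/5 ≈ 1.200000; existence NOT certified by the union bound.


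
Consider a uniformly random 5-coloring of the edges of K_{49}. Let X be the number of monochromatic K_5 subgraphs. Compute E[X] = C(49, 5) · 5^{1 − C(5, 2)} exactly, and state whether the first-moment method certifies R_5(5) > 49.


E[X] = C(49, 5) · 5^{1 − 10} = 1906884 · 5^{−9} = 1906884/1953125.
As a reduced fraction: E[X] = 1906884/1953125 ≈ 0.976325.
Is E[X] < 1? YES.
Since E[X] < 1, there exists a 5-coloring of K_{49} with no monochromatic K_5; hence R_5(5) > 49.

E[X] = 1906884/1953125 ≈ 0.976325; E[X] < 1, so R_5(5) > 49.


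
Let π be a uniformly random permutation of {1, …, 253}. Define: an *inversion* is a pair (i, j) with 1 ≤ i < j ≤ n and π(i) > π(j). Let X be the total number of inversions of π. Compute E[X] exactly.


Write X = Σ X_I over the C(253, 2) = 31878 pairs i < j, with X_I the indicator of one inversion.
There are 31878 indicators.
For each fixed pair i < j, the values π(i) and π(j) are two distinct elements of {1, …, 253} in uniformly random order; by symmetry P[π(i) > π(j)] = 1/2.
By linearity: E[X] = 31878 · (1/2) = C(253, 2) · (1/2) = 31878/2 = 15939 ≈ 15939.00000.

E[X] = 15939 = 15939.00000.


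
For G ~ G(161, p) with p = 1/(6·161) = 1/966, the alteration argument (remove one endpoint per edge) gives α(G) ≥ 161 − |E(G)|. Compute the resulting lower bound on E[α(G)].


E[|E(G)|] = C(161, 2)·p = 12880 · (1/966) = 40/3.
E[α(G)] ≥ n − E[|E(G)|] = 161 − 40/3 = 443/3.
Numerically: ≈ 147.666667.
(This is only a lower bound; the true E[α(G)] may be larger.)

E[α(G)] ≥ 443/3 ≈ 147.666667.


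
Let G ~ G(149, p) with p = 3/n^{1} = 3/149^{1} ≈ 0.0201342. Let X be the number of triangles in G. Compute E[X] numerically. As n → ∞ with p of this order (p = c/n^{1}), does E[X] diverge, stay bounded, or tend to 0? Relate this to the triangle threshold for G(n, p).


Number of potential triangles: C(149, 3) = 540274.
Each occurs with probability p³ ≈ (0.0201342)³ ≈ 8.16215728e-06.
By linearity: E[X] = C(149, 3)·p³ ≈ 540274 · 8.16215728e-06 ≈ 4.409801.
Here α = 1, so p = 3/n is exactly at the triangle threshold p ~ 1/n. Asymptotically E[X] → c³/6 = 3³/6 = 9/2 ≈ 4.500000, a bounded constant. In this regime the triangle count is asymptotically Poisson(c³/6).

E[X] ≈ 4.409801; in regime p = Θ(1/n^{1}) E[X] stays bounded (at the triangle threshold p ~ 1/n).


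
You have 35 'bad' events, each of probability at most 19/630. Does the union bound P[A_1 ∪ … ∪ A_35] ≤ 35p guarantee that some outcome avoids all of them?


Union bound: P[∪_{i=1}^{35} A_i] ≤ Σ_i P[A_i] ≤ 35·p = 35·(19/630) = 19/18.
Numerically: 19/18 ≈ 1.055556.
Is 19/18 < 1? NO.
Since the bound 19/18 is ≥ 1, the union bound is uninformative here; it does NOT by itself certify existence.

35·p = 19/18 ≈ 1.055556; existence NOT certified by the union bound.


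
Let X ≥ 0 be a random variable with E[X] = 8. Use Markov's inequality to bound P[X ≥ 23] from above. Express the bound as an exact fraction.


μ = E[X] = 8, a = 23.
Markov: P[X ≥ 23] ≤ μ/a = (8)/23 = 8/23.
Numerically: ≈ 0.348.
(Since a = 23 > μ = 8.000, the bound 8/23 is < 1 and informative.)

P[X ≥ 23] ≤ 8/23 ≈ 0.348.


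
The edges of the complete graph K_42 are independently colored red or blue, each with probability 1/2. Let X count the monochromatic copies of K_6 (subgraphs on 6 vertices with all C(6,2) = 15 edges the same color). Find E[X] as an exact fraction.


Let X = Σ_S X_S over the C(42, 6) = 5245786 subsets S of size 6, where X_S = 1 if the K_6 on S is monochromatic.
For a fixed S, the K_6 on S has C(6, 2) = 15 edges. P[all 15 edges red] = (1/2)^15, and likewise for blue, so P[monochromatic] = 2·(1/2)^15 = 2^{1 − 15} = 1/16384.
By linearity of expectation: E[X] = C(42, 6) · 2^{1 − 15} = 5245786 · 1/16384 = 2622893/8192.
Numerically: E[X] ≈ 320.177368.

E[X] = C(42,6)·2^(1−C(6,2)) = 2622893/8192 ≈ 320.177368.


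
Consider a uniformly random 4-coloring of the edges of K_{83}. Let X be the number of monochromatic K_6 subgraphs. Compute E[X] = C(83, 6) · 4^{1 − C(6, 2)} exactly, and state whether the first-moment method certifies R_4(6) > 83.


E[X] = C(83, 6) · 4^{1 − 15} = 377447148 · 4^{−14} = 377447148/268435456.
As a reduced fraction: E[X] = 94361787/67108864 ≈ 1.406.
Is E[X] < 1? NO.
Since E[X] ≥ 1, the first-moment bound is inconclusive at n = 83; it does NOT by itself certify R_4(6) > 83.

E[X] = 94361787/67108864 ≈ 1.406; E[X] ≥ 1; first-moment method inconclusive here.


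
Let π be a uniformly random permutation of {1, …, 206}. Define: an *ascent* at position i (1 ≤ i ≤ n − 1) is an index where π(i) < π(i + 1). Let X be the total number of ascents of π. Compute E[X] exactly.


Write X = Σ X_I over i = 1, …, 205, with X_I the indicator of one ascent.
There are 205 indicators.
For each fixed i, the pair (π(i), π(i+1)) is a uniformly random ordered pair of distinct values from {1, …, 206}; by symmetry P[π(i) < π(i+1)] = 1/2.
By linearity: E[X] = 205 · (1/2) = (206 − 1) · (1/2) = 205/2 ≈ 102.5000.

E[X] = 205/2 = 102.5000.


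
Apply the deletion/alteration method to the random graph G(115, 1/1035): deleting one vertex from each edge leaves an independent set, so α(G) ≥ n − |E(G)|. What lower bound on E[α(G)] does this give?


E[|E(G)|] = C(115, 2)·p = 6555 · (1/1035) = 19/3.
E[α(G)] ≥ n − E[|E(G)|] = 115 − 19/3 = 326/3.
Numerically: ≈ 108.6667.
(This is only a lower bound; the true E[α(G)] may be larger.)

E[α(G)] ≥ 326/3 ≈ 108.6667.


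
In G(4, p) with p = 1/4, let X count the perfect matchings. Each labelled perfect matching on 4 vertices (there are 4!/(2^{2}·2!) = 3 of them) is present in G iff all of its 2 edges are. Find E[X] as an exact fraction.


K_4 has 4!/(2^{2}·2!) = 3 labelled perfect matchings.
For each such perfect matching H, let X_H = 1 if all 2 edges of H are present in G. Then P[X_H = 1] = p^{2} = (1/4)^{2} = 1/16.
By linearity: E[X] = Σ_H E[X_H] = 3 · p^{2} = 3 · 1/16 = 3/16.
Numerically: E[X] ≈ 0.188.

E[X] = 3 · (1/4)^{2} = 3/16 ≈ 0.188.
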